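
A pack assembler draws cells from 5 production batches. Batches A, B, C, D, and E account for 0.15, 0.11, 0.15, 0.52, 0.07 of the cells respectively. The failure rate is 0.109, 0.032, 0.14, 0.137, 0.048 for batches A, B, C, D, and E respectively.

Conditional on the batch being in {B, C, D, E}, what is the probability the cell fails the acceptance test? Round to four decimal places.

P(F|S) ≈ 0.1166

Let S = {B, C, D, E}.
P(S) = 0.11 + 0.15 + 0.52 + 0.07 = 0.85.
P(F ∩ S) = 0.032·0.11 + 0.14·0.15 + 0.137·0.52 + 0.048·0.07 = 0.00352 + 0.021 + 0.07124 + 0.00336 = 0.09912.
P(F | S) = 0.09912 / 0.85 = 0.116612…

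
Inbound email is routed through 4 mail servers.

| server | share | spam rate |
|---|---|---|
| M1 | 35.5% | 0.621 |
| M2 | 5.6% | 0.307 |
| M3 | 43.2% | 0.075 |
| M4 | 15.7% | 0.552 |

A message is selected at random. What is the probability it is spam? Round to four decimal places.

By the law of total probability,
P(S) = P(S|M1)·P(M1) + P(S|M2)·P(M2) + P(S|M3)·P(M3) + P(S|M4)·P(M4)
      = 0.621·0.355 + 0.307·0.056 + 0.075·0.432 + 0.552·0.157
      = 0.220455 + 0.017192 + 0.0324 + 0.086664 = 0.356711

P(S) ≈ 0.3567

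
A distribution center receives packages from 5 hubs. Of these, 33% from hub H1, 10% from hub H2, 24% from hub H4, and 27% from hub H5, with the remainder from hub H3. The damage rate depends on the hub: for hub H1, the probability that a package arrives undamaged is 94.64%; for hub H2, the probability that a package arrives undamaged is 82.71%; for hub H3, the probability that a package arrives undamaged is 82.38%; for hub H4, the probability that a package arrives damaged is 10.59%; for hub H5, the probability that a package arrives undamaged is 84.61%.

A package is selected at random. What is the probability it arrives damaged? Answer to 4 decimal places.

P(D) ≈ 0.1125

P(H3) = 1 − (0.33 + 0.1 + 0.24 + 0.27) = 0.06.
P(D|H1) = 1 − 0.9464 = 0.0536.
P(D|H2) = 1 − 0.8271 = 0.1729.
P(D|H3) = 1 − 0.8238 = 0.1762.
P(D|H5) = 1 − 0.8461 = 0.1539.
Summing over the partition,
P(D) = P(D|H1)·P(H1) + P(D|H2)·P(H2) + P(D|H3)·P(H3) + P(D|H4)·P(H4) + P(D|H5)·P(H5)
      = 0.0536·0.33 + 0.1729·0.1 + 0.1762·0.06 + 0.1059·0.24 + 0.1539·0.27
      = 0.017688 + 0.01729 + 0.010572 + 0.025416 + 0.041553 = 0.112519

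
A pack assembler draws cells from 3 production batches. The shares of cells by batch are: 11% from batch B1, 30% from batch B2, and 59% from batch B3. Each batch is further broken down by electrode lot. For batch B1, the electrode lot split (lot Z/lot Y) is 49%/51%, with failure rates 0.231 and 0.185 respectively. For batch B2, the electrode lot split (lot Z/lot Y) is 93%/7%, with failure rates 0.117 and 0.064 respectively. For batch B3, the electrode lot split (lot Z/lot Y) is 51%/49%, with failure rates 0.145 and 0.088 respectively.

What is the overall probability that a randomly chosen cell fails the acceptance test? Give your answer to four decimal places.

P(F|B1) = 0.49·0.231 + 0.51·0.185 = 0.11319 + 0.09435 = 0.20754
P(F|B2) = 0.93·0.117 + 0.07·0.064 = 0.10881 + 0.00448 = 0.11329
P(F|B3) = 0.51·0.145 + 0.49·0.088 = 0.07395 + 0.04312 = 0.11707
Then overall,
P(F) = 0.11·0.20754 + 0.3·0.11329 + 0.59·0.11707
      = 0.0228294 + 0.033987 + 0.0690713 = 0.1258877

P(F) ≈ 0.1259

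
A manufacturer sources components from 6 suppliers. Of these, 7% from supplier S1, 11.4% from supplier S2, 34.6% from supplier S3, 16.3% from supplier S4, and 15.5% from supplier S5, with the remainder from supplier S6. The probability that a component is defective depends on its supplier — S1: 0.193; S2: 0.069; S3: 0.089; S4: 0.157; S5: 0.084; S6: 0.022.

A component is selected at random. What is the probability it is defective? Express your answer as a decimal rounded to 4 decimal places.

P(S6) = 1 − (0.07 + 0.114 + 0.346 + 0.163 + 0.155) = 0.152.
Summing over the partition,
P(D) = P(D|S1)·P(S1) + P(D|S2)·P(S2) + P(D|S3)·P(S3) + P(D|S4)·P(S4) + P(D|S5)·P(S5) + P(D|S6)·P(S6)
      = 0.193·0.07 + 0.069·0.114 + 0.089·0.346 + 0.157·0.163 + 0.084·0.155 + 0.022·0.152
      = 0.01351 + 0.007866 + 0.030794 + 0.025591 + 0.01302 + 0.003344 = 0.094125

0.0941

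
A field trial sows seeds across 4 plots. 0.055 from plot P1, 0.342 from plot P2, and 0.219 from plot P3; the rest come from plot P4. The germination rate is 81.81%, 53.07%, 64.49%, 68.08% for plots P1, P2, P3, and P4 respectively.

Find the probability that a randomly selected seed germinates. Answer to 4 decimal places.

P(G) ≈ 0.6292

P(P4) = 1 − (0.055 + 0.342 + 0.219) = 0.384.
P(G) = P(G|P1)·P(P1) + P(G|P2)·P(P2) + P(G|P3)·P(P3) + P(G|P4)·P(P4)
      = 0.8181·0.055 + 0.5307·0.342 + 0.6449·0.219 + 0.6808·0.384
      = 0.0449955 + 0.1814994 + 0.1412331 + 0.2614272 = 0.6291552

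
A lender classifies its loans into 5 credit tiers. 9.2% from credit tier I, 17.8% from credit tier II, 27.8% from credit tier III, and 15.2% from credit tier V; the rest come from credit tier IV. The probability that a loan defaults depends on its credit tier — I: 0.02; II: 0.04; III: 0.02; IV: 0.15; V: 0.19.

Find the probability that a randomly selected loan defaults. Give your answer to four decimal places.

P(IV) = 1 − (0.092 + 0.178 + 0.278 + 0.152) = 0.3.
P(D) = P(D|I)·P(I) + P(D|II)·P(II) + P(D|III)·P(III) + P(D|IV)·P(IV) + P(D|V)·P(V)
      = 0.02·0.092 + 0.04·0.178 + 0.02·0.278 + 0.15·0.3 + 0.19·0.152
      = 0.00184 + 0.00712 + 0.00556 + 0.045 + 0.02888 = 0.0884

0.0884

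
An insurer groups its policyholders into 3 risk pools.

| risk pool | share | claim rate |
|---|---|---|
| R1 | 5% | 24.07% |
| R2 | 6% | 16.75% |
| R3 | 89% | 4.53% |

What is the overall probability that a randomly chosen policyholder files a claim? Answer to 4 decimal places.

P(C) = P(C|R1)·P(R1) + P(C|R2)·P(R2) + P(C|R3)·P(R3)
      = 0.2407·0.05 + 0.1675·0.06 + 0.0453·0.89
      = 0.012035 + 0.01005 + 0.040317 = 0.062402

P(C) ≈ 0.0624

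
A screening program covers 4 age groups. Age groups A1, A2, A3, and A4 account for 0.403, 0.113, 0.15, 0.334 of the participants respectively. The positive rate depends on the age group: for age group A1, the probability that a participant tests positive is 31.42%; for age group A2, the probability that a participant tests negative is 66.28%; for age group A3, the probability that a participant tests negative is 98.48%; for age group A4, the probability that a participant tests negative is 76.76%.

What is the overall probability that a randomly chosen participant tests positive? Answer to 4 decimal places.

P(T) ≈ 0.2446

P(T|A2) = 1 − 0.6628 = 0.3372.
P(T|A3) = 1 − 0.9848 = 0.0152.
P(T|A4) = 1 − 0.7676 = 0.2324.
P(T) = P(T|A1)·P(A1) + P(T|A2)·P(A2) + P(T|A3)·P(A3) + P(T|A4)·P(A4)
      = 0.3142·0.403 + 0.3372·0.113 + 0.0152·0.15 + 0.2324·0.334
      = 0.1266226 + 0.0381036 + 0.00228 + 0.0776216 = 0.2446278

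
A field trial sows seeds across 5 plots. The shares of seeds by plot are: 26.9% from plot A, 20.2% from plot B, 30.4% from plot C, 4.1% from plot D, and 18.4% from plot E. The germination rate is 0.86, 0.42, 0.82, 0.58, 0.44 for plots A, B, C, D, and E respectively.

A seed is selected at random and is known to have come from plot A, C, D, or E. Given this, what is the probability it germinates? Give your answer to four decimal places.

Let S = {A, C, D, E}.
P(S) = 0.269 + 0.304 + 0.041 + 0.184 = 0.798.
P(G ∩ S) = 0.86·0.269 + 0.82·0.304 + 0.58·0.041 + 0.44·0.184 = 0.23134 + 0.24928 + 0.02378 + 0.08096 = 0.58536.
P(G | S) = 0.58536 / 0.798 = 0.733534…

0.7335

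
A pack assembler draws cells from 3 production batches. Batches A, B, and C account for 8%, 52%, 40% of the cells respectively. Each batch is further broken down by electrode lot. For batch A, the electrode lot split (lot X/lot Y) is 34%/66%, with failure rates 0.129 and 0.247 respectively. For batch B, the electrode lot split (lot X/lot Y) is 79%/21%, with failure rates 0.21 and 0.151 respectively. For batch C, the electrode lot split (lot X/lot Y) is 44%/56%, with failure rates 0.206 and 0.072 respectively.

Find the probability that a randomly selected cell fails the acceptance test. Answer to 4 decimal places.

0.1717

P(F|A) = 0.34·0.129 + 0.66·0.247 = 0.04386 + 0.16302 = 0.20688
P(F|B) = 0.79·0.21 + 0.21·0.151 = 0.1659 + 0.03171 = 0.19761
P(F|C) = 0.44·0.206 + 0.56·0.072 = 0.09064 + 0.04032 = 0.13096
Then overall,
P(F) = 0.08·0.20688 + 0.52·0.19761 + 0.4·0.13096
      = 0.0165504 + 0.1027572 + 0.052384 = 0.1716916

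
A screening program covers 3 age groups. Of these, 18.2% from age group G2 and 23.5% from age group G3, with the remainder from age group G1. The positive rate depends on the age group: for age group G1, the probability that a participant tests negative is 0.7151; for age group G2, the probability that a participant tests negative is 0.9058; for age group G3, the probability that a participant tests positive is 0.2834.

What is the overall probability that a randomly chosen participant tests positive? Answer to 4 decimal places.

P(G1) = 1 − (0.182 + 0.235) = 0.583.
P(T|G1) = 1 − 0.7151 = 0.2849.
P(T|G2) = 1 − 0.9058 = 0.0942.
Summing over the partition,
P(T) = P(T|G1)·P(G1) + P(T|G2)·P(G2) + P(T|G3)·P(G3)
      = 0.2849·0.583 + 0.0942·0.182 + 0.2834·0.235
      = 0.1660967 + 0.0171444 + 0.066599 = 0.2498401

P(T) ≈ 0.2498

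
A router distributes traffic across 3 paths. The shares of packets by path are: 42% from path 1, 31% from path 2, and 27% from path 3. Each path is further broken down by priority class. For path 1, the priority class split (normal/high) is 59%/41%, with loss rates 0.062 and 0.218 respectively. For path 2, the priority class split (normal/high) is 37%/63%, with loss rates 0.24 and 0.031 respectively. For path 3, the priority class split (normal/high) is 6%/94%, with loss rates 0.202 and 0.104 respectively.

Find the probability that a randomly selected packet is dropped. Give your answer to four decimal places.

0.1162

P(L|1) = 0.59·0.062 + 0.41·0.218 = 0.03658 + 0.08938 = 0.12596
P(L|2) = 0.37·0.24 + 0.63·0.031 = 0.0888 + 0.01953 = 0.10833
P(L|3) = 0.06·0.202 + 0.94·0.104 = 0.01212 + 0.09776 = 0.10988
Then overall,
P(L) = 0.42·0.12596 + 0.31·0.10833 + 0.27·0.10988
      = 0.0529032 + 0.0335823 + 0.0296676 = 0.1161531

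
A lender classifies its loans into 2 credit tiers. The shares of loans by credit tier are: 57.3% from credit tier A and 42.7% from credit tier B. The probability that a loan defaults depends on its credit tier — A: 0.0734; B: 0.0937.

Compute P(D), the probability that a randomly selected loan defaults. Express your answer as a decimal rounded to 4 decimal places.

P(D) ≈ 0.0821

P(D) = P(D|A)·P(A) + P(D|B)·P(B)
      = 0.0734·0.573 + 0.0937·0.427
      = 0.0420582 + 0.0400099 = 0.0820681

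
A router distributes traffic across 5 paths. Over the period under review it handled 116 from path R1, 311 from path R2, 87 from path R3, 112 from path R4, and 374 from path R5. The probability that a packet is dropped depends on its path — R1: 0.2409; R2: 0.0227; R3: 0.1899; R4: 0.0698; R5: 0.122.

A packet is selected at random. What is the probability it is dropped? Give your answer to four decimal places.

P(L) ≈ 0.1050

Total: 116 + 311 + 87 + 112 + 374 = 1000.
P(R1) = 116/1000 = 0.116. P(R2) = 311/1000 = 0.311. P(R3) = 87/1000 = 0.087. P(R4) = 112/1000 = 0.112. P(R5) = 374/1000 = 0.374.
P(L) = P(L|R1)·P(R1) + P(L|R2)·P(R2) + P(L|R3)·P(R3) + P(L|R4)·P(R4) + P(L|R5)·P(R5)
      = 0.2409·0.116 + 0.0227·0.311 + 0.1899·0.087 + 0.0698·0.112 + 0.122·0.374
      = 0.0279444 + 0.0070597 + 0.0165213 + 0.0078176 + 0.045628 = 0.104971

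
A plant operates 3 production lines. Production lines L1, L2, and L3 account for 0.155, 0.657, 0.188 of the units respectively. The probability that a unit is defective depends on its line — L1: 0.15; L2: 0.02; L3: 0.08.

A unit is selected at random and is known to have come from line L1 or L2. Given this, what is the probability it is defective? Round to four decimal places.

Let S = {L1, L2}.
P(S) = 0.155 + 0.657 = 0.812.
P(D ∩ S) = 0.15·0.155 + 0.02·0.657 = 0.02325 + 0.01314 = 0.03639.
P(D | S) = 0.03639 / 0.812 = 0.044815…

P(D|S) ≈ 0.0448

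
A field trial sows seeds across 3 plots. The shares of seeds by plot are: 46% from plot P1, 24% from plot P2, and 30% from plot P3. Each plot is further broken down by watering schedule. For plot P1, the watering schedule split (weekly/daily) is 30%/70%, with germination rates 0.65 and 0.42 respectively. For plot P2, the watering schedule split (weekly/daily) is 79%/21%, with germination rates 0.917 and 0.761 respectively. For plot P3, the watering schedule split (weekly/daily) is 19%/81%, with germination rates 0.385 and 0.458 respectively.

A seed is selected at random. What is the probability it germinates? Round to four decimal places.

P(G|P1) = 0.3·0.65 + 0.7·0.42 = 0.195 + 0.294 = 0.489
P(G|P2) = 0.79·0.917 + 0.21·0.761 = 0.72443 + 0.15981 = 0.88424
P(G|P3) = 0.19·0.385 + 0.81·0.458 = 0.07315 + 0.37098 = 0.44413
By total probability over the outer partition,
P(G) = 0.46·0.489 + 0.24·0.88424 + 0.3·0.44413
      = 0.22494 + 0.2122176 + 0.133239 = 0.5703966

0.5704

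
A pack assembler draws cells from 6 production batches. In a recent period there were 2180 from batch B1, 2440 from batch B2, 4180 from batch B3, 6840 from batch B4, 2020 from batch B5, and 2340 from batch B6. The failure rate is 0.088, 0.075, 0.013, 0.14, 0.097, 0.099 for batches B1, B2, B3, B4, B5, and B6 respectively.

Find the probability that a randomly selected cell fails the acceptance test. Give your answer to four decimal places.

0.0907

Total: 2180 + 2440 + 4180 + 6840 + 2020 + 2340 = 20000.
P(B1) = 2180/20000 = 0.109. P(B2) = 2440/20000 = 0.122. P(B3) = 4180/20000 = 0.209. P(B4) = 6840/20000 = 0.342. P(B5) = 2020/20000 = 0.101. P(B6) = 2340/20000 = 0.117.
P(F) = P(F|B1)·P(B1) + P(F|B2)·P(B2) + P(F|B3)·P(B3) + P(F|B4)·P(B4) + P(F|B5)·P(B5) + P(F|B6)·P(B6)
      = 0.088·0.109 + 0.075·0.122 + 0.013·0.209 + 0.14·0.342 + 0.097·0.101 + 0.099·0.117
      = 0.009592 + 0.00915 + 0.002717 + 0.04788 + 0.009797 + 0.011583 = 0.090719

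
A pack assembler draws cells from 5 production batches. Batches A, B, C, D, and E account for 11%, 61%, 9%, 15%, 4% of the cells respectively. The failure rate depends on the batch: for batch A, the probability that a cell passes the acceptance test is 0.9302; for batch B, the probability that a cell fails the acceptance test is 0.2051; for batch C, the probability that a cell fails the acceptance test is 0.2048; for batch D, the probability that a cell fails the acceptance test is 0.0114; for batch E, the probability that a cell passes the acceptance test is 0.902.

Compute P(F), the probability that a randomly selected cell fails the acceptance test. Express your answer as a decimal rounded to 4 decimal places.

P(F|A) = 1 − 0.9302 = 0.0698.
P(F|E) = 1 − 0.902 = 0.098.
P(F) = P(F|A)·P(A) + P(F|B)·P(B) + P(F|C)·P(C) + P(F|D)·P(D) + P(F|E)·P(E)
      = 0.0698·0.11 + 0.2051·0.61 + 0.2048·0.09 + 0.0114·0.15 + 0.098·0.04
      = 0.007678 + 0.125111 + 0.018432 + 0.00171 + 0.00392 = 0.156851

P(F) ≈ 0.1569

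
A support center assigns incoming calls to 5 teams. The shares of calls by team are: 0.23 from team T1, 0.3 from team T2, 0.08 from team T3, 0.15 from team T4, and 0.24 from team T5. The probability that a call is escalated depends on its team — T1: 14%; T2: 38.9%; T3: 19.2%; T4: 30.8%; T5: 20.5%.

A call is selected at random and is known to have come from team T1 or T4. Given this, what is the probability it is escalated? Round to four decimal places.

P(E|S) ≈ 0.2063

Let S = {T1, T4}.
P(S) = 0.23 + 0.15 = 0.38.
P(E ∩ S) = 0.14·0.23 + 0.308·0.15 = 0.0322 + 0.0462 = 0.0784.
P(E | S) = 0.0784 / 0.38 = 0.206316…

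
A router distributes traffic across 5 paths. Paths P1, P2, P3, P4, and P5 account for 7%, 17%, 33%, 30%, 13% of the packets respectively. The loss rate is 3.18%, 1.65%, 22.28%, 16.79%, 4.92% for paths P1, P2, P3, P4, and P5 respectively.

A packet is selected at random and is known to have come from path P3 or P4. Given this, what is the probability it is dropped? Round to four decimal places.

P(L|S) ≈ 0.1967

Let S = {P3, P4}.
P(S) = 0.33 + 0.3 = 0.63.
P(L ∩ S) = 0.2228·0.33 + 0.1679·0.3 = 0.073524 + 0.05037 = 0.123894.
P(L | S) = 0.123894 / 0.63 = 0.196657…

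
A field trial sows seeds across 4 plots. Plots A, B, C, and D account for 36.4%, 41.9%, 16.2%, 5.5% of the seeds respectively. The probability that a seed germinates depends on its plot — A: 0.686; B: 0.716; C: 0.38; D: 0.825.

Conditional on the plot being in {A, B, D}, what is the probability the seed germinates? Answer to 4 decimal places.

Let S = {A, B, D}.
P(S) = 0.364 + 0.419 + 0.055 = 0.838.
P(G ∩ S) = 0.686·0.364 + 0.716·0.419 + 0.825·0.055 = 0.249704 + 0.300004 + 0.045375 = 0.595083.
P(G | S) = 0.595083 / 0.838 = 0.710123…

0.7101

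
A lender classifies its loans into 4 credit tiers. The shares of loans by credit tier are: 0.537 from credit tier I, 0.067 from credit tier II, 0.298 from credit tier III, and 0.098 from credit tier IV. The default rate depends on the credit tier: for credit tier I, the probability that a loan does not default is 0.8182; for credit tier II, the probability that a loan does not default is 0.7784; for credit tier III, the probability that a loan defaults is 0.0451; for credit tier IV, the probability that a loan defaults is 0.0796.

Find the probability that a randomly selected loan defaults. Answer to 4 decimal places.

P(D) ≈ 0.1337

P(D|I) = 1 − 0.8182 = 0.1818.
P(D|II) = 1 − 0.7784 = 0.2216.
Using total probability over the partition,
P(D) = P(D|I)·P(I) + P(D|II)·P(II) + P(D|III)·P(III) + P(D|IV)·P(IV)
      = 0.1818·0.537 + 0.2216·0.067 + 0.0451·0.298 + 0.0796·0.098
      = 0.0976266 + 0.0148472 + 0.0134398 + 0.0078008 = 0.1337144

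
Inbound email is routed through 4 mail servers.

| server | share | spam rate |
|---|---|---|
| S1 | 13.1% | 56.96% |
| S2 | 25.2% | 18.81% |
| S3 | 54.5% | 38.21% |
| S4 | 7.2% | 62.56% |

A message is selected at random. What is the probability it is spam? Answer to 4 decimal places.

P(S) = P(S|S1)·P(S1) + P(S|S2)·P(S2) + P(S|S3)·P(S3) + P(S|S4)·P(S4)
      = 0.5696·0.131 + 0.1881·0.252 + 0.3821·0.545 + 0.6256·0.072
      = 0.0746176 + 0.0474012 + 0.2082445 + 0.0450432 = 0.3753065

0.3753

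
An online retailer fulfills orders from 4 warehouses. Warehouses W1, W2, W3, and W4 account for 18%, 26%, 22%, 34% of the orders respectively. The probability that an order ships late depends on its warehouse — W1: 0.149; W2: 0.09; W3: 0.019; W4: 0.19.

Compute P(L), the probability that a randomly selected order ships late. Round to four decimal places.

P(L) = P(L|W1)·P(W1) + P(L|W2)·P(W2) + P(L|W3)·P(W3) + P(L|W4)·P(W4)
      = 0.149·0.18 + 0.09·0.26 + 0.019·0.22 + 0.19·0.34
      = 0.02682 + 0.0234 + 0.00418 + 0.0646 = 0.119

P(L) ≈ 0.1190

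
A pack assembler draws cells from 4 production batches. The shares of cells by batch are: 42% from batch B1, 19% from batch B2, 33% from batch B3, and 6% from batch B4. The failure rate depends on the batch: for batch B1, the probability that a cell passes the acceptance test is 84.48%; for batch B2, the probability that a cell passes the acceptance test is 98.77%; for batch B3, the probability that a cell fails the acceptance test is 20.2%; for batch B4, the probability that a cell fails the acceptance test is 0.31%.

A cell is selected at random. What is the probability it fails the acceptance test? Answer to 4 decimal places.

P(F|B1) = 1 − 0.8448 = 0.1552.
P(F|B2) = 1 − 0.9877 = 0.0123.
P(F) = P(F|B1)·P(B1) + P(F|B2)·P(B2) + P(F|B3)·P(B3) + P(F|B4)·P(B4)
      = 0.1552·0.42 + 0.0123·0.19 + 0.202·0.33 + 0.0031·0.06
      = 0.065184 + 0.002337 + 0.06666 + 0.000186 = 0.134367

P(F) ≈ 0.1344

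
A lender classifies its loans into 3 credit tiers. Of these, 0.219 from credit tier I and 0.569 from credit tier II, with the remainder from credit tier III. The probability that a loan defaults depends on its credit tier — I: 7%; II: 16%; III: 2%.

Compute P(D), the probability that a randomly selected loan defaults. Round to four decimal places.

0.1106

P(III) = 1 − (0.219 + 0.569) = 0.212.
P(D) = P(D|I)·P(I) + P(D|II)·P(II) + P(D|III)·P(III)
      = 0.07·0.219 + 0.16·0.569 + 0.02·0.212
      = 0.01533 + 0.09104 + 0.00424 = 0.11061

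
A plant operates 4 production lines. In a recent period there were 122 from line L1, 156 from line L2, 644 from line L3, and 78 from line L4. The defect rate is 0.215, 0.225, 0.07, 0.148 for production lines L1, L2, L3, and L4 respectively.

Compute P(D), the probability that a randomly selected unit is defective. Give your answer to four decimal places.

Total: 122 + 156 + 644 + 78 = 1000.
P(L1) = 122/1000 = 0.122. P(L2) = 156/1000 = 0.156. P(L3) = 644/1000 = 0.644. P(L4) = 78/1000 = 0.078.
P(D) = P(D|L1)·P(L1) + P(D|L2)·P(L2) + P(D|L3)·P(L3) + P(D|L4)·P(L4)
      = 0.215·0.122 + 0.225·0.156 + 0.07·0.644 + 0.148·0.078
      = 0.02623 + 0.0351 + 0.04508 + 0.011544 = 0.117954

0.1180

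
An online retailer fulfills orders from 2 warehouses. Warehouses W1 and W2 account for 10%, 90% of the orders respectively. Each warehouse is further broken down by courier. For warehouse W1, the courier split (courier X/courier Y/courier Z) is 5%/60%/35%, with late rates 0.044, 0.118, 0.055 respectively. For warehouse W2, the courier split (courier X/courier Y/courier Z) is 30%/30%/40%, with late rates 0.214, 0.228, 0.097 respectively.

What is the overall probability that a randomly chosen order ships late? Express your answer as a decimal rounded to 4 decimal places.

P(L) ≈ 0.1635

P(L|W1) = 0.05·0.044 + 0.6·0.118 + 0.35·0.055 = 0.0022 + 0.0708 + 0.01925 = 0.09225
P(L|W2) = 0.3·0.214 + 0.3·0.228 + 0.4·0.097 = 0.0642 + 0.0684 + 0.0388 = 0.1714
By total probability over the outer partition,
P(L) = 0.1·0.09225 + 0.9·0.1714
      = 0.009225 + 0.15426 = 0.163485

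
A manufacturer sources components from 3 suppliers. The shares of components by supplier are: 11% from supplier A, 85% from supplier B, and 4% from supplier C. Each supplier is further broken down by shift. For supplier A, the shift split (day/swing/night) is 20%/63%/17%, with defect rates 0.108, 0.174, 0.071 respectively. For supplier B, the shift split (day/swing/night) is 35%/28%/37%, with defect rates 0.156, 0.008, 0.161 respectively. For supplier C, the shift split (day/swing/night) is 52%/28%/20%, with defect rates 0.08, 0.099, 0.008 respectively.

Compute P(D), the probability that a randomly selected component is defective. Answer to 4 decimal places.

P(D) ≈ 0.1175

P(D|A) = 0.2·0.108 + 0.63·0.174 + 0.17·0.071 = 0.0216 + 0.10962 + 0.01207 = 0.14329
P(D|B) = 0.35·0.156 + 0.28·0.008 + 0.37·0.161 = 0.0546 + 0.00224 + 0.05957 = 0.11641
P(D|C) = 0.52·0.08 + 0.28·0.099 + 0.2·0.008 = 0.0416 + 0.02772 + 0.0016 = 0.07092
By total probability over the outer partition,
P(D) = 0.11·0.14329 + 0.85·0.11641 + 0.04·0.07092
      = 0.0157619 + 0.0989485 + 0.0028368 = 0.1175472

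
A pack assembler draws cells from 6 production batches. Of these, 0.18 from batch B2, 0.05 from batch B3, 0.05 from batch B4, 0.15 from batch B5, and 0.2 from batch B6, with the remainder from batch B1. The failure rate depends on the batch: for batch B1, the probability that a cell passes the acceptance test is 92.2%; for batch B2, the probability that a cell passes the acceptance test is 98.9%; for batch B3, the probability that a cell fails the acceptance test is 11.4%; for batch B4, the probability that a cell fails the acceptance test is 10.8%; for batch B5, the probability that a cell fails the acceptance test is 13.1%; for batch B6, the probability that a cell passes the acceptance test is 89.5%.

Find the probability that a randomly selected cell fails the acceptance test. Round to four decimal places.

0.0826

P(B1) = 1 − (0.18 + 0.05 + 0.05 + 0.15 + 0.2) = 0.37.
P(F|B1) = 1 − 0.922 = 0.078.
P(F|B2) = 1 − 0.989 = 0.011.
P(F|B6) = 1 − 0.895 = 0.105.
P(F) = P(F|B1)·P(B1) + P(F|B2)·P(B2) + P(F|B3)·P(B3) + P(F|B4)·P(B4) + P(F|B5)·P(B5) + P(F|B6)·P(B6)
      = 0.078·0.37 + 0.011·0.18 + 0.114·0.05 + 0.108·0.05 + 0.131·0.15 + 0.105·0.2
      = 0.02886 + 0.00198 + 0.0057 + 0.0054 + 0.01965 + 0.021 = 0.08259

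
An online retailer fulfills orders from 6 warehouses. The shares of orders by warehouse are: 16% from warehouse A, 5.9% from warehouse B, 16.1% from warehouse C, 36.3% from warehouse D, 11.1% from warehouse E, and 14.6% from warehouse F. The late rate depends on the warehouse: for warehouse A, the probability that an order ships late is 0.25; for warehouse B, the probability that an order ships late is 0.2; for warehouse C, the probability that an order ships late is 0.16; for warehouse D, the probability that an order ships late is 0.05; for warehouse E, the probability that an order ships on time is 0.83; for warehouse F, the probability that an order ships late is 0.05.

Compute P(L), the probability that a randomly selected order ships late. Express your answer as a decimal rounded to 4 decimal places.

0.1219

P(L|E) = 1 − 0.83 = 0.17.
By the law of total probability,
P(L) = P(L|A)·P(A) + P(L|B)·P(B) + P(L|C)·P(C) + P(L|D)·P(D) + P(L|E)·P(E) + P(L|F)·P(F)
      = 0.25·0.16 + 0.2·0.059 + 0.16·0.161 + 0.05·0.363 + 0.17·0.111 + 0.05·0.146
      = 0.04 + 0.0118 + 0.02576 + 0.01815 + 0.01887 + 0.0073 = 0.12188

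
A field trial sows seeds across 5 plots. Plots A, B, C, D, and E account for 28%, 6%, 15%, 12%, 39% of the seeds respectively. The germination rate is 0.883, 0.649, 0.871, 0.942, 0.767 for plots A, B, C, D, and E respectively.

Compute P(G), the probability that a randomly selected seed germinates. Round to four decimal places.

P(G) = P(G|A)·P(A) + P(G|B)·P(B) + P(G|C)·P(C) + P(G|D)·P(D) + P(G|E)·P(E)
      = 0.883·0.28 + 0.649·0.06 + 0.871·0.15 + 0.942·0.12 + 0.767·0.39
      = 0.24724 + 0.03894 + 0.13065 + 0.11304 + 0.29913 = 0.829

0.8290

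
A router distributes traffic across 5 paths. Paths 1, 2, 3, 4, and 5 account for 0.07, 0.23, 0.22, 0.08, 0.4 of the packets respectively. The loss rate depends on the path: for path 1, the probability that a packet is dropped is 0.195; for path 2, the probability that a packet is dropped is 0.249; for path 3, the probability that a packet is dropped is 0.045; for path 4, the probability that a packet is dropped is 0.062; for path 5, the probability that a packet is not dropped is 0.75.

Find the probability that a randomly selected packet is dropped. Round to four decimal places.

P(L|5) = 1 − 0.75 = 0.25.
P(L) = P(L|1)·P(1) + P(L|2)·P(2) + P(L|3)·P(3) + P(L|4)·P(4) + P(L|5)·P(5)
      = 0.195·0.07 + 0.249·0.23 + 0.045·0.22 + 0.062·0.08 + 0.25·0.4
      = 0.01365 + 0.05727 + 0.0099 + 0.00496 + 0.1 = 0.18578

0.1858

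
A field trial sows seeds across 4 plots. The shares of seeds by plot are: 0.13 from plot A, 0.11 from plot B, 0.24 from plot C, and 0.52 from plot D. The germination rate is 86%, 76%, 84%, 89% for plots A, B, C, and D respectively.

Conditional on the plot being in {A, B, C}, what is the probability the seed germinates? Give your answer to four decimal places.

P(G|S) ≈ 0.8271

Let S = {A, B, C}.
P(S) = 0.13 + 0.11 + 0.24 = 0.48.
P(G ∩ S) = 0.86·0.13 + 0.76·0.11 + 0.84·0.24 = 0.1118 + 0.0836 + 0.2016 = 0.397.
P(G | S) = 0.397 / 0.48 = 0.827083…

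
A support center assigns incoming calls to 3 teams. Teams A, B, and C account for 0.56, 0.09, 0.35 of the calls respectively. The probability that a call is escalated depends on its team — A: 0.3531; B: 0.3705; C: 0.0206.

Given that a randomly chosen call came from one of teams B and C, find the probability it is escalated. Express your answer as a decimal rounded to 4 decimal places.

Let S = {B, C}.
P(S) = 0.09 + 0.35 = 0.44.
P(E ∩ S) = 0.3705·0.09 + 0.0206·0.35 = 0.033345 + 0.00721 = 0.040555.
P(E | S) = 0.040555 / 0.44 = 0.092170…

P(E|S) ≈ 0.0922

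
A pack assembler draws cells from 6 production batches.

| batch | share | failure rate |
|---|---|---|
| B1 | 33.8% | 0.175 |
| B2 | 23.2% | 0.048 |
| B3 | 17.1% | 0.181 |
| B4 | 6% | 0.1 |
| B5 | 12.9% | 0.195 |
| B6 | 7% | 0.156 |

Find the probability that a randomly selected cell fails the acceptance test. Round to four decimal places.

0.1433

P(F) = P(F|B1)·P(B1) + P(F|B2)·P(B2) + P(F|B3)·P(B3) + P(F|B4)·P(B4) + P(F|B5)·P(B5) + P(F|B6)·P(B6)
      = 0.175·0.338 + 0.048·0.232 + 0.181·0.171 + 0.1·0.06 + 0.195·0.129 + 0.156·0.07
      = 0.05915 + 0.011136 + 0.030951 + 0.006 + 0.025155 + 0.01092 = 0.143312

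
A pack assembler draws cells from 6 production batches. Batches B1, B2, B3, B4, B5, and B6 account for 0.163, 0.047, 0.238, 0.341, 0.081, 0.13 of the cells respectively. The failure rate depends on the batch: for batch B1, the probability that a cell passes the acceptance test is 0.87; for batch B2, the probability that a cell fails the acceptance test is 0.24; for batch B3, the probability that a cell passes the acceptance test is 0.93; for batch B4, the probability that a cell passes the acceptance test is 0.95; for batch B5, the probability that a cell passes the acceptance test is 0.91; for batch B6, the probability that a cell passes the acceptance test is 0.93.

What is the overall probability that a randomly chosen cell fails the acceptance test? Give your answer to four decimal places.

0.0826

P(F|B1) = 1 − 0.87 = 0.13.
P(F|B3) = 1 − 0.93 = 0.07.
P(F|B4) = 1 − 0.95 = 0.05.
P(F|B5) = 1 − 0.91 = 0.09.
P(F|B6) = 1 − 0.93 = 0.07.
Summing over the partition,
P(F) = P(F|B1)·P(B1) + P(F|B2)·P(B2) + P(F|B3)·P(B3) + P(F|B4)·P(B4) + P(F|B5)·P(B5) + P(F|B6)·P(B6)
      = 0.13·0.163 + 0.24·0.047 + 0.07·0.238 + 0.05·0.341 + 0.09·0.081 + 0.07·0.13
      = 0.02119 + 0.01128 + 0.01666 + 0.01705 + 0.00729 + 0.0091 = 0.08257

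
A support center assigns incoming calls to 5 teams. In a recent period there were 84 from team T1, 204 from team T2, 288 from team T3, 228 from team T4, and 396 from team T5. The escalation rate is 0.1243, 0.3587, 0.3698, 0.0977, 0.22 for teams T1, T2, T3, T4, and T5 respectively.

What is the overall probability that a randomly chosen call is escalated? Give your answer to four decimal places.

P(E) ≈ 0.2496

Total: 84 + 204 + 288 + 228 + 396 = 1200.
P(T1) = 84/1200 = 0.07. P(T2) = 204/1200 = 0.17. P(T3) = 288/1200 = 0.24. P(T4) = 228/1200 = 0.19. P(T5) = 396/1200 = 0.33.
P(E) = P(E|T1)·P(T1) + P(E|T2)·P(T2) + P(E|T3)·P(T3) + P(E|T4)·P(T4) + P(E|T5)·P(T5)
      = 0.1243·0.07 + 0.3587·0.17 + 0.3698·0.24 + 0.0977·0.19 + 0.22·0.33
      = 0.008701 + 0.060979 + 0.088752 + 0.018563 + 0.0726 = 0.249595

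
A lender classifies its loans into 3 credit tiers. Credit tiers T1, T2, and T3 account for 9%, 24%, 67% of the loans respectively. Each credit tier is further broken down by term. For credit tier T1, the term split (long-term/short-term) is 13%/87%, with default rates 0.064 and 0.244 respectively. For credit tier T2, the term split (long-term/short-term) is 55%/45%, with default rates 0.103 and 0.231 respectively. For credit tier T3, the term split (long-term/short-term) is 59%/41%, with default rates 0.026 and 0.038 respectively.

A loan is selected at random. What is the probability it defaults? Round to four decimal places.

P(D|T1) = 0.13·0.064 + 0.87·0.244 = 0.00832 + 0.21228 = 0.2206
P(D|T2) = 0.55·0.103 + 0.45·0.231 = 0.05665 + 0.10395 = 0.1606
P(D|T3) = 0.59·0.026 + 0.41·0.038 = 0.01534 + 0.01558 = 0.03092
Then overall,
P(D) = 0.09·0.2206 + 0.24·0.1606 + 0.67·0.03092
      = 0.019854 + 0.038544 + 0.0207164 = 0.0791144

0.0791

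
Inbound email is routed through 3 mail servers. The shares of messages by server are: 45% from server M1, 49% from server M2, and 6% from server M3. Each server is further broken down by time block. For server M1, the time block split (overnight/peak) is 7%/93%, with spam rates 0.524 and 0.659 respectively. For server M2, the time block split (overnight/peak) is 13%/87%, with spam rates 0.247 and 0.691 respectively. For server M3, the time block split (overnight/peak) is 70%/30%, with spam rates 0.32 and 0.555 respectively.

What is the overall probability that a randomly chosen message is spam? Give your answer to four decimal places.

P(S|M1) = 0.07·0.524 + 0.93·0.659 = 0.03668 + 0.61287 = 0.64955
P(S|M2) = 0.13·0.247 + 0.87·0.691 = 0.03211 + 0.60117 = 0.63328
P(S|M3) = 0.7·0.32 + 0.3·0.555 = 0.224 + 0.1665 = 0.3905
Then overall,
P(S) = 0.45·0.64955 + 0.49·0.63328 + 0.06·0.3905
      = 0.2922975 + 0.3103072 + 0.02343 = 0.6260347

0.6260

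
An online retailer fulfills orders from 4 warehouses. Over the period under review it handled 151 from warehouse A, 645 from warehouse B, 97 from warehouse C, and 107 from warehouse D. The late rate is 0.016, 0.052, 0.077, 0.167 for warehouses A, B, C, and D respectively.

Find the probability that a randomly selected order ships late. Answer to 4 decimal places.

Total: 151 + 645 + 97 + 107 = 1000.
P(A) = 151/1000 = 0.151. P(B) = 645/1000 = 0.645. P(C) = 97/1000 = 0.097. P(D) = 107/1000 = 0.107.
P(L) = P(L|A)·P(A) + P(L|B)·P(B) + P(L|C)·P(C) + P(L|D)·P(D)
      = 0.016·0.151 + 0.052·0.645 + 0.077·0.097 + 0.167·0.107
      = 0.002416 + 0.03354 + 0.007469 + 0.017869 = 0.061294

0.0613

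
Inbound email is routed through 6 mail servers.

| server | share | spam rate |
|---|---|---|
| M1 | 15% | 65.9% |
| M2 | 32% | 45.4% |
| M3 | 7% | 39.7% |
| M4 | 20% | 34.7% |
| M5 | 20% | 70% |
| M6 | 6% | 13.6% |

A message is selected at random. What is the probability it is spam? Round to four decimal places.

0.4895

Summing over the partition,
P(S) = P(S|M1)·P(M1) + P(S|M2)·P(M2) + P(S|M3)·P(M3) + P(S|M4)·P(M4) + P(S|M5)·P(M5) + P(S|M6)·P(M6)
      = 0.659·0.15 + 0.454·0.32 + 0.397·0.07 + 0.347·0.2 + 0.7·0.2 + 0.136·0.06
      = 0.09885 + 0.14528 + 0.02779 + 0.0694 + 0.14 + 0.00816 = 0.48948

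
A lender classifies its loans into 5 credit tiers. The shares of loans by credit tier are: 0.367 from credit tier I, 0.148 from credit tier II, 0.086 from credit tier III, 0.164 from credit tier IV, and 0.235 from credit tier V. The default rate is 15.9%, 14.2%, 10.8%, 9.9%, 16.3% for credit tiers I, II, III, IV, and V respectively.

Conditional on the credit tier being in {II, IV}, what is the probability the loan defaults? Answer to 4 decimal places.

Let S = {II, IV}.
P(S) = 0.148 + 0.164 = 0.312.
P(D ∩ S) = 0.142·0.148 + 0.099·0.164 = 0.021016 + 0.016236 = 0.037252.
P(D | S) = 0.037252 / 0.312 = 0.119397…

P(D|S) ≈ 0.1194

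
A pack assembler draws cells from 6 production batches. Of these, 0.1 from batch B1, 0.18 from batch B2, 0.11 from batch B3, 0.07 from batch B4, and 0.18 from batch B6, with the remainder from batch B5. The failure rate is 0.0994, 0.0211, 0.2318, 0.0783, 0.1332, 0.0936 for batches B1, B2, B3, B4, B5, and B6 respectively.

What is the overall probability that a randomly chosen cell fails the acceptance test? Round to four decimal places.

0.1095

P(B5) = 1 − (0.1 + 0.18 + 0.11 + 0.07 + 0.18) = 0.36.
Using total probability over the partition,
P(F) = P(F|B1)·P(B1) + P(F|B2)·P(B2) + P(F|B3)·P(B3) + P(F|B4)·P(B4) + P(F|B5)·P(B5) + P(F|B6)·P(B6)
      = 0.0994·0.1 + 0.0211·0.18 + 0.2318·0.11 + 0.0783·0.07 + 0.1332·0.36 + 0.0936·0.18
      = 0.00994 + 0.003798 + 0.025498 + 0.005481 + 0.047952 + 0.016848 = 0.109517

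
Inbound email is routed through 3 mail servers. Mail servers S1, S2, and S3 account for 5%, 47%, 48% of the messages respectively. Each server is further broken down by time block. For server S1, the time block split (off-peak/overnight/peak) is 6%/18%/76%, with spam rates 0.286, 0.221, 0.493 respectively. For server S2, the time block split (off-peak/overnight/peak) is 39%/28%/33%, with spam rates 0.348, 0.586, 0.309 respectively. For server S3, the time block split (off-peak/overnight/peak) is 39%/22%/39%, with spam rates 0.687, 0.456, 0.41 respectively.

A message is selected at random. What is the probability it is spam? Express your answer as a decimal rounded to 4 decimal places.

P(S|S1) = 0.06·0.286 + 0.18·0.221 + 0.76·0.493 = 0.01716 + 0.03978 + 0.37468 = 0.43162
P(S|S2) = 0.39·0.348 + 0.28·0.586 + 0.33·0.309 = 0.13572 + 0.16408 + 0.10197 = 0.40177
P(S|S3) = 0.39·0.687 + 0.22·0.456 + 0.39·0.41 = 0.26793 + 0.10032 + 0.1599 = 0.52815
By total probability over the outer partition,
P(S) = 0.05·0.43162 + 0.47·0.40177 + 0.48·0.52815
      = 0.021581 + 0.1888319 + 0.253512 = 0.4639249

P(S) ≈ 0.4639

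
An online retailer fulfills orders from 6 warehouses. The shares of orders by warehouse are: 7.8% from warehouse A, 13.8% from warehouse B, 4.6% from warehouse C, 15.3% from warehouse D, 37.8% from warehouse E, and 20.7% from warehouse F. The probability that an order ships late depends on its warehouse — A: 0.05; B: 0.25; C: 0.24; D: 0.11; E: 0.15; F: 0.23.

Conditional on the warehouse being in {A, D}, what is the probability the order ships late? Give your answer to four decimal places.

P(L|S) ≈ 0.0897

Let S = {A, D}.
P(S) = 0.078 + 0.153 = 0.231.
P(L ∩ S) = 0.05·0.078 + 0.11·0.153 = 0.0039 + 0.01683 = 0.02073.
P(L | S) = 0.02073 / 0.231 = 0.089740…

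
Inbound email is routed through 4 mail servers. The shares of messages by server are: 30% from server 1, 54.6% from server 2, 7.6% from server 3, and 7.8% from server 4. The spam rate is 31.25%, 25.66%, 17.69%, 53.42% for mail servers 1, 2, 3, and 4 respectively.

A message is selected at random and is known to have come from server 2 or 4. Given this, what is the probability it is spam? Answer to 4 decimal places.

Let J = {2, 4}.
P(J) = 0.546 + 0.078 = 0.624.
P(S ∩ J) = 0.2566·0.546 + 0.5342·0.078 = 0.1401036 + 0.0416676 = 0.1817712.
P(S | J) = 0.1817712 / 0.624 = 0.291300…

P(S|J) ≈ 0.2913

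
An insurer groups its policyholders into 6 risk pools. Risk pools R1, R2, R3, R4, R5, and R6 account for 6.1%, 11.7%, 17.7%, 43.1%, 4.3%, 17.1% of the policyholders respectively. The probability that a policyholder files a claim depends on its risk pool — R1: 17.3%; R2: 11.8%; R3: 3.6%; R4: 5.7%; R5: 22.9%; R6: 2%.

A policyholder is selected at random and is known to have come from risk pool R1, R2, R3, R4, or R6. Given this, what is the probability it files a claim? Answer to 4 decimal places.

Let S = {R1, R2, R3, R4, R6}.
P(S) = 0.061 + 0.117 + 0.177 + 0.431 + 0.171 = 0.957.
P(C ∩ S) = 0.173·0.061 + 0.118·0.117 + 0.036·0.177 + 0.057·0.431 + 0.02·0.171 = 0.010553 + 0.013806 + 0.006372 + 0.024567 + 0.00342 = 0.058718.
P(C | S) = 0.058718 / 0.957 = 0.061356…

P(C|S) ≈ 0.0614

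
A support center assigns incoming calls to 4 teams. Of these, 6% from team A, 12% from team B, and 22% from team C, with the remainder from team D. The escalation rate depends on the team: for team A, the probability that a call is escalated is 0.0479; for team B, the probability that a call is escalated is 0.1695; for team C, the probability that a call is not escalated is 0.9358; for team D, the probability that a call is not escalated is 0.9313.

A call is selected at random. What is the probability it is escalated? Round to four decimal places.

P(E) ≈ 0.0786

P(D) = 1 − (0.06 + 0.12 + 0.22) = 0.6.
P(E|C) = 1 − 0.9358 = 0.0642.
P(E|D) = 1 − 0.9313 = 0.0687.
P(E) = P(E|A)·P(A) + P(E|B)·P(B) + P(E|C)·P(C) + P(E|D)·P(D)
      = 0.0479·0.06 + 0.1695·0.12 + 0.0642·0.22 + 0.0687·0.6
      = 0.002874 + 0.02034 + 0.014124 + 0.04122 = 0.078558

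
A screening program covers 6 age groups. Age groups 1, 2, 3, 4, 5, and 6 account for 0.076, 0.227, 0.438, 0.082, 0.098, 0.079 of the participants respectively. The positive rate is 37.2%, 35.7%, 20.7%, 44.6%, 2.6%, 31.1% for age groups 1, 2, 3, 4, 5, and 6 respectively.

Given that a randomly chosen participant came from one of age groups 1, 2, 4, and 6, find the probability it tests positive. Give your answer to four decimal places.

Let S = {1, 2, 4, 6}.
P(S) = 0.076 + 0.227 + 0.082 + 0.079 = 0.464.
P(T ∩ S) = 0.372·0.076 + 0.357·0.227 + 0.446·0.082 + 0.311·0.079 = 0.028272 + 0.081039 + 0.036572 + 0.024569 = 0.170452.
P(T | S) = 0.170452 / 0.464 = 0.367353…

0.3674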